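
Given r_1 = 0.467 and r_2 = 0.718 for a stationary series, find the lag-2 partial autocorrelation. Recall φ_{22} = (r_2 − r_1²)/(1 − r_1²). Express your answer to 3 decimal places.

0.639

φ_{22} = (r_2 − r_1²) / (1 − r_1²)
r_1² = (0.467)² = 0.218089
Numerator = 0.718 − 0.2181 = 0.4999; denominator = 1 − 0.2181 = 0.7819
φ_{22} = 0.4999 / 0.7819 = 0.639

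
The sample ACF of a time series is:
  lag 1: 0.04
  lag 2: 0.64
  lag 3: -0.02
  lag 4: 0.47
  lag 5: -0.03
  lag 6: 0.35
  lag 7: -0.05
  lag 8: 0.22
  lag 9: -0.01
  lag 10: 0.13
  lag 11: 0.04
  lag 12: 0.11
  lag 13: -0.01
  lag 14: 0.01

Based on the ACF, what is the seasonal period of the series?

The largest autocorrelation is r_2 = 0.64, with weaker echoes at lags 4 (0.47), 6 (0.35) and 8 (0.22); the remaining lags stay at or below 0.13.
The dominant spike at lag 2 indicates a seasonal period of 2.

2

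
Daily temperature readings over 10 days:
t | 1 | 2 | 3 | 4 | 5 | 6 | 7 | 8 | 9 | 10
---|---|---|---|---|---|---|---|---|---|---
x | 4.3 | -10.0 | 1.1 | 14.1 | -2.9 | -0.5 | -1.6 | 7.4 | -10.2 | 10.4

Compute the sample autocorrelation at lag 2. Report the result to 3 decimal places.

Mean x̄ = (4.3 − 10.0 + 1.1 + 14.1 − 2.9 − 0.5 − 1.6 + 7.4 − 10.2 + 10.4)/10 = 1.2100
Numerator Σ_{t=1}^{8}(x_t−x̄)(x_{t+2}−x̄) = -76.5142
Denominator Σ(x_t−x̄)² = 582.0490
r_2 = -76.5142 / 582.0490 = -0.131

-0.131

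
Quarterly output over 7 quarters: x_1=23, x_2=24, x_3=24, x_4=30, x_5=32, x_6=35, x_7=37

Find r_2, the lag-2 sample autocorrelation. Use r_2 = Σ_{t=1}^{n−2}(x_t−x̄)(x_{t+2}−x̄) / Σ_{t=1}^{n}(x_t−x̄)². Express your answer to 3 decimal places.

0.205

Mean x̄ = (23 + 24 + 24 + 30 + 32 + 35 + 37)/7 = 29.2857
Σ(x_t−x̄)(x_{t+2}−x̄) = (33.2245) + (-3.7755) + (-14.3469) + (4.0816) + (20.9388) = 40.1224
Denominator Σ(x_t−x̄)² = 195.4286
r_2 = 40.1224 / 195.4286 = 0.205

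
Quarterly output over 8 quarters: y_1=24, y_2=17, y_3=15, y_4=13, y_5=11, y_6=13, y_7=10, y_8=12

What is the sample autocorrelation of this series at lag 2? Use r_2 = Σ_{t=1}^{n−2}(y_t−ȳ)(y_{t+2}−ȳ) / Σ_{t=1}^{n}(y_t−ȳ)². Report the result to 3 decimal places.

Mean ȳ = (24 + 17 + 15 + 13 + 11 + 13 + 10 + 12)/8 = 14.3750
Numerator Σ_{t=1}^{6}(y_t−ȳ)(y_{t+2}−ȳ) = 20.2188
Denominator Σ(y_t−ȳ)² = 139.8750
r_2 = 20.2188 / 139.8750 = 0.145

0.145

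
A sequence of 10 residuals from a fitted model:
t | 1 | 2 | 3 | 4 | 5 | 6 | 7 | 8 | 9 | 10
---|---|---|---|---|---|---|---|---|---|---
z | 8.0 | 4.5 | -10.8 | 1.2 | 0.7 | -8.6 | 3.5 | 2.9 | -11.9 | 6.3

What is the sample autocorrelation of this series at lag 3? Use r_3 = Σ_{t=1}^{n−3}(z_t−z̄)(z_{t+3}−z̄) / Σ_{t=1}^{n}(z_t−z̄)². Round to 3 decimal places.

0.491

Mean z̄ = (8.0 + 4.5 − 10.8 + 1.2 + 0.7 − 8.6 + 3.5 + 2.9 − 11.9 + 6.3)/10 = -0.4200
Σ(z_t−z̄)(z_{t+3}−z̄) = (13.6404) + (5.5104) + (84.9084) + (6.3504) + (3.7184) + (93.9064) + (26.3424) = 234.3768
Denominator Σ(z_t−z̄)² = 476.9760
r_3 = 234.3768 / 476.9760 = 0.491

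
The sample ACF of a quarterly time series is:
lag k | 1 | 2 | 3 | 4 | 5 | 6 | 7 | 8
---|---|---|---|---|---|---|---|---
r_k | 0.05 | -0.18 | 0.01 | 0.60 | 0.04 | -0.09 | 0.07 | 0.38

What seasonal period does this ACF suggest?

4

The largest autocorrelation is r_4 = 0.60, with a weaker echo at lag 8 (0.38); the remaining lags stay at or below 0.07.
The dominant spike at lag 4 indicates a seasonal period of 4.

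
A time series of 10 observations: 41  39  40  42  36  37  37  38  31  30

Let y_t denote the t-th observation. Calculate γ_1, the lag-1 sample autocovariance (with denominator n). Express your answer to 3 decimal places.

5.959

Mean ȳ = (41 + 39 + 40 + 42 + 36 + 37 + 37 + 38 + 31 + 30)/10 = 37.1000
Σ_{t=1}^{9}(y_t−ȳ)(y_{t+1}−ȳ) = 59.5900
γ_1 = 59.5900 / 10 = 5.959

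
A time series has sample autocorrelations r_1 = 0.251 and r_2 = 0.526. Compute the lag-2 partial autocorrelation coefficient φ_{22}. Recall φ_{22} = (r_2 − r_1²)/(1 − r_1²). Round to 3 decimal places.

φ_{22} = (r_2 − r_1²) / (1 − r_1²)
r_1² = (0.251)² = 0.063001
Numerator = 0.526 − 0.0630 = 0.4630; denominator = 1 − 0.0630 = 0.9370
φ_{22} = 0.4630 / 0.9370 = 0.494

0.494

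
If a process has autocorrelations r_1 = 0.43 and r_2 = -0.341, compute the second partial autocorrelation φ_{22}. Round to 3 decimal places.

-0.645

φ_{22} = (r_2 − r_1²) / (1 − r_1²)
r_1² = (0.43)² = 0.1849
Numerator = -0.341 − 0.1849 = -0.5259; denominator = 1 − 0.1849 = 0.8151
φ_{22} = -0.5259 / 0.8151 = -0.645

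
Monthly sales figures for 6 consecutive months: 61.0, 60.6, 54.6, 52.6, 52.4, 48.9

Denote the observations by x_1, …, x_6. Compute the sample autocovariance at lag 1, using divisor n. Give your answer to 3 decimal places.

Mean x̄ = (61.0 + 60.6 + 54.6 + 52.6 + 52.4 + 48.9)/6 = 55.0167
Deviations: 5.9833, 5.5833, -0.4167, -2.4167, -2.6167, -6.1167
Σ_{t=1}^{5}(x_t−x̄)(x_{t+1}−x̄) = 54.4164
γ_1 = 54.4164 / 6 = 9.069

9.069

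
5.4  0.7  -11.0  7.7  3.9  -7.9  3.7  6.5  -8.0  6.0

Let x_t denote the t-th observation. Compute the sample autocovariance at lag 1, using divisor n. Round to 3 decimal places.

Mean x̄ = (5.4 + 0.7 − 11.0 + 7.7 + 3.9 − 7.9 + 3.7 + 6.5 − 8.0 + 6.0)/10 = 0.7000
Σ_{t=1}^{9}(x_t−x̄)(x_{t+1}−x̄) = -191.9900
γ_1 = -191.9900 / 10 = -19.199

-19.199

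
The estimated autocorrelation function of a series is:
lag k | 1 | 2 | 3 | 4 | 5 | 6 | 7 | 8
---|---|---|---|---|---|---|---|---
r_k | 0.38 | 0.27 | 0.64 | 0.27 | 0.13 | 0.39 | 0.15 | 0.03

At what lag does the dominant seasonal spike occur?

3

The largest autocorrelation is r_3 = 0.64, with a weaker echo at lag 6 (0.39); the remaining lags stay at or below 0.38. The elevated value at lag 1 (0.38), dropping to 0.27 at lag 2, reflects decaying short-term dependence rather than seasonality.
The dominant spike at lag 3 indicates a seasonal period of 3.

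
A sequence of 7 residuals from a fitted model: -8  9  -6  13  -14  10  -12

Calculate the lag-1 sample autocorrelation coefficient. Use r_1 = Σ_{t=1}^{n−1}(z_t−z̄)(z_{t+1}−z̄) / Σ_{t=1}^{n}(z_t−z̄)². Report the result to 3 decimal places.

-0.811

Mean z̄ = (-8 + 9 − 6 + 13 − 14 + 10 − 12)/7 = -1.1429
Deviations from mean: -6.8571, 10.1429, -4.8571, 14.1429, -12.8571, 11.1429, -10.8571
Numerator Σ_{t=1}^{6}(z_t−z̄)(z_{t+1}−z̄) = -633.5918
Denominator Σ(z_t−z̄)² = 780.8571
r_1 = -633.5918 / 780.8571 = -0.811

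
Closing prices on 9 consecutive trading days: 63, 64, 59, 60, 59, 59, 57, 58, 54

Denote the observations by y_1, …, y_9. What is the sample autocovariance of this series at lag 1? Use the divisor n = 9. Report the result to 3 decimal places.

2.920

Mean ȳ = (63 + 64 + 59 + 60 + 59 + 59 + 57 + 58 + 54)/9 = 59.2222
Σ_{t=1}^{8}(y_t−ȳ)(y_{t+1}−ȳ) = 26.2840
γ_1 = 26.2840 / 9 = 2.920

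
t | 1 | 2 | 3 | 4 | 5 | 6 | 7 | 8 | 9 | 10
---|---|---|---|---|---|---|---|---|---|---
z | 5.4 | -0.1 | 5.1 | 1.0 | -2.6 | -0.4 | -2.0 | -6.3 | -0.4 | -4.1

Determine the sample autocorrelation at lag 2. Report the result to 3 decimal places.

Mean z̄ = (5.4 − 0.1 + 5.1 + 1.0 − 2.6 − 0.4 − 2.0 − 6.3 − 0.4 − 4.1)/10 = -0.4400
Numerator Σ_{t=1}^{8}(z_t−z̄)(z_{t+2}−z̄) = 45.4548
Denominator Σ(z_t−z̄)² = 121.8240
r_2 = 45.4548 / 121.8240 = 0.373

0.373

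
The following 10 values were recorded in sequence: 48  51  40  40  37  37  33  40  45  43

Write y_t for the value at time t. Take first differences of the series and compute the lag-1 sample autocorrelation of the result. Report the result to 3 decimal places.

First differences Δy: 3, -11, 0, -3, 0, -4, 7, 5, -2
Mean of differences = -0.5556
Numerator Σ(Δy_t−Δȳ)(Δy_{t+1}−Δȳ) = -39.6420
Denominator Σ(Δy_t−Δȳ)² = 230.2222
r_1(Δy) = -39.6420 / 230.2222 = -0.172

-0.172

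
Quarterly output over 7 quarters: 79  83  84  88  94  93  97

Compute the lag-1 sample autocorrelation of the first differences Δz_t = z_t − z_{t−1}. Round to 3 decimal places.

-0.531

First differences Δz: 4, 1, 4, 6, -1, 4
Mean of differences = 3.0000
Numerator Σ(Δz_t−Δz̄)(Δz_{t+1}−Δz̄) = -17.0000
Denominator Σ(Δz_t−Δz̄)² = 32.0000
r_1(Δz) = -17.0000 / 32.0000 = -0.531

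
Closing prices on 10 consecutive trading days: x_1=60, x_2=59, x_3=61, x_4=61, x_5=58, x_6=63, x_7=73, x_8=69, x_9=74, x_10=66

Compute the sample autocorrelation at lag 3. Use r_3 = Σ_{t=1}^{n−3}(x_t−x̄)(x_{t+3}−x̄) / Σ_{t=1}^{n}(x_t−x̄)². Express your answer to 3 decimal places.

-0.013

Mean x̄ = (60 + 59 + 61 + 61 + 58 + 63 + 73 + 69 + 74 + 66)/10 = 64.4000
Σ(x_t−x̄)(x_{t+3}−x̄) = (14.9600) + (34.5600) + (4.7600) + (-29.2400) + (-29.4400) + (-13.4400) + (13.7600) = -4.0800
Denominator Σ(x_t−x̄)² = 304.4000
r_3 = -4.0800 / 304.4000 = -0.013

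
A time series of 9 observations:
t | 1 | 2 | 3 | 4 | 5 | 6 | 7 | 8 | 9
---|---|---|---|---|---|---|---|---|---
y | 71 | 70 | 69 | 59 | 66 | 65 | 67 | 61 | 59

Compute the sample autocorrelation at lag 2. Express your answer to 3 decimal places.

-0.073

Mean ȳ = (71 + 70 + 69 + 59 + 66 + 65 + 67 + 61 + 59)/9 = 65.2222
Numerator Σ_{t=1}^{7}(y_t−ȳ)(y_{t+2}−ȳ) = -12.3210
Denominator Σ(y_t−ȳ)² = 169.5556
r_2 = -12.3210 / 169.5556 = -0.073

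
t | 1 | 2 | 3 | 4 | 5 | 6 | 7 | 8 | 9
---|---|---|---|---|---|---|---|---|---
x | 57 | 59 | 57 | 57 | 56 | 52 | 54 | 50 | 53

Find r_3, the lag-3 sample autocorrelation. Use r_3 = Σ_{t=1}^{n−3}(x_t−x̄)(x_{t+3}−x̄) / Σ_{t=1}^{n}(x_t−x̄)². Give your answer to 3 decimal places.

Mean x̄ = (57 + 59 + 57 + 57 + 56 + 52 + 54 + 50 + 53)/9 = 55.0000
Numerator Σ_{t=1}^{6}(x_t−x̄)(x_{t+3}−x̄) = 1.0000
Denominator Σ(x_t−x̄)² = 68.0000
r_3 = 1.0000 / 68.0000 = 0.015

0.015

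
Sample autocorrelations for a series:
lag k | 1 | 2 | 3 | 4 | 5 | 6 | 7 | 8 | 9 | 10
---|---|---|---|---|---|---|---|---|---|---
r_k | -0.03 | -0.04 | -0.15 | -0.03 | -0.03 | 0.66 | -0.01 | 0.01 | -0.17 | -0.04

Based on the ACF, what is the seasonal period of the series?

6

The largest autocorrelation is r_6 = 0.66; the remaining lags stay at or below 0.01.
The dominant spike at lag 6 indicates a seasonal period of 6.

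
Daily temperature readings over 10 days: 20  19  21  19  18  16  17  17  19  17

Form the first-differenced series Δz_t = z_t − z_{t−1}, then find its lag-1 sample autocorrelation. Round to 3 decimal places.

-0.369

First differences Δz: -1, 2, -2, -1, -2, 1, 0, 2, -2
Mean of differences = -0.3333
Numerator Σ(Δz_t−Δz̄)(Δz_{t+1}−Δz̄) = -8.1111
Denominator Σ(Δz_t−Δz̄)² = 22.0000
r_1(Δz) = -8.1111 / 22.0000 = -0.369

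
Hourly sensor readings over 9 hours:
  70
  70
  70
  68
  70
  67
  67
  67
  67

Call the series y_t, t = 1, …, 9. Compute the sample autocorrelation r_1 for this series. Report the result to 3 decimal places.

0.410

Mean ȳ = (70 + 70 + 70 + 68 + 70 + 67 + 67 + 67 + 67)/9 = 68.4444
Numerator Σ_{t=1}^{8}(y_t−ȳ)(y_{t+1}−ȳ) = 7.4691
Denominator Σ(y_t−ȳ)² = 18.2222
r_1 = 7.4691 / 18.2222 = 0.410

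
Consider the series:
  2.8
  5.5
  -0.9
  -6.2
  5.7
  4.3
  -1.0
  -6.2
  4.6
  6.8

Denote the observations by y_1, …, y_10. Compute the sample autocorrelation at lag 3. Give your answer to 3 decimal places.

-0.083

Mean ȳ = (2.8 + 5.5 − 0.9 − 6.2 + 5.7 + 4.3 − 1.0 − 6.2 + 4.6 + 6.8)/10 = 1.5400
Σ(y_t−ȳ)(y_{t+3}−ȳ) = (-9.7524) + (16.4736) + (-6.7344) + (19.6596) + (-32.1984) + (8.4456) + (-13.3604) = -17.4668
Denominator Σ(y_t−ȳ)² = 211.4440
r_3 = -17.4668 / 211.4440 = -0.083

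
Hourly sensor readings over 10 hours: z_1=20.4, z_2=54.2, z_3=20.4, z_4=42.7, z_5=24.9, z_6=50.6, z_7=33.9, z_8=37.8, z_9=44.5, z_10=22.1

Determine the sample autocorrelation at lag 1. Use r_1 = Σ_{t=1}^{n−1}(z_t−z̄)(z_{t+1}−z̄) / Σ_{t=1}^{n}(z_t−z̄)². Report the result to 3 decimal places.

-0.702

Mean z̄ = (20.4 + 54.2 + 20.4 + 42.7 + 24.9 + 50.6 + 33.9 + 37.8 + 44.5 + 22.1)/10 = 35.1500
Numerator Σ_{t=1}^{9}(z_t−z̄)(z_{t+1}−z̄) = -1028.9525
Denominator Σ(z_t−z̄)² = 1465.1050
r_1 = -1028.9525 / 1465.1050 = -0.702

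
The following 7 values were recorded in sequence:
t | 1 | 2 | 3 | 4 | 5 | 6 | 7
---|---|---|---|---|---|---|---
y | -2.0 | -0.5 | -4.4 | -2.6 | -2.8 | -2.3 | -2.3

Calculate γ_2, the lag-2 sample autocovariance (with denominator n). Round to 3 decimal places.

-0.068

Mean ȳ = (-2.0 − 0.5 − 4.4 − 2.6 − 2.8 − 2.3 − 2.3)/7 = -2.4143
Deviations: 0.4143, 1.9143, -1.9857, -0.1857, -0.3857, 0.1143, 0.1143
Σ_{t=1}^{5}(y_t−ȳ)(y_{t+2}−ȳ) = -0.4776
γ_2 = -0.4776 / 7 = -0.068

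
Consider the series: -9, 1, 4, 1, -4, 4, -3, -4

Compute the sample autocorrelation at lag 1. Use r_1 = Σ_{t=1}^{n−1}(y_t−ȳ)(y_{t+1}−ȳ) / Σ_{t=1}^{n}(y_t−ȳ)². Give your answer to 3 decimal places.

Mean ȳ = (-9 + 1 + 4 + 1 − 4 + 4 − 3 − 4)/8 = -1.2500
Deviations from mean: -7.7500, 2.2500, 5.2500, 2.2500, -2.7500, 5.2500, -1.7500, -2.7500
Numerator Σ_{t=1}^{7}(y_t−ȳ)(y_{t+1}−ȳ) = -18.8125
Denominator Σ(y_t−ȳ)² = 143.5000
r_1 = -18.8125 / 143.5000 = -0.131

-0.131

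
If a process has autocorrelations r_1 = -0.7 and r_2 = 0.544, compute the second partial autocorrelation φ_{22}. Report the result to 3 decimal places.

0.106

φ_{22} = (r_2 − r_1²) / (1 − r_1²)
r_1² = (-0.7)² = 0.49
Numerator = 0.544 − 0.4900 = 0.0540; denominator = 1 − 0.4900 = 0.5100
φ_{22} = 0.0540 / 0.5100 = 0.106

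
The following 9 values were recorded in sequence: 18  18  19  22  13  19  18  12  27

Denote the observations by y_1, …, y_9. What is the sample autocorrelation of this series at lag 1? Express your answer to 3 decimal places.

-0.461

Mean ȳ = (18 + 18 + 19 + 22 + 13 + 19 + 18 + 12 + 27)/9 = 18.4444
Numerator Σ_{t=1}^{8}(y_t−ȳ)(y_{t+1}−ȳ) = -72.9753
Denominator Σ(y_t−ȳ)² = 158.2222
r_1 = -72.9753 / 158.2222 = -0.461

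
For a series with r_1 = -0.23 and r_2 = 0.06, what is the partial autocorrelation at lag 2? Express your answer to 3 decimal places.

φ_{22} = (r_2 − r_1²) / (1 − r_1²)
r_1² = (-0.23)² = 0.0529
Numerator = 0.06 − 0.0529 = 0.0071; denominator = 1 − 0.0529 = 0.9471
φ_{22} = 0.0071 / 0.9471 = 0.007

0.007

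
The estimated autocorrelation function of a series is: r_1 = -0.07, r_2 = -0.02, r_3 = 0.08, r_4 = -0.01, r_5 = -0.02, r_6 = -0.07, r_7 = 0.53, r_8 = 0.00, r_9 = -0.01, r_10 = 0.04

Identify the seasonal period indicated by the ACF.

7

The largest autocorrelation is r_7 = 0.53; the remaining lags stay at or below 0.08.
The dominant spike at lag 7 indicates a seasonal period of 7.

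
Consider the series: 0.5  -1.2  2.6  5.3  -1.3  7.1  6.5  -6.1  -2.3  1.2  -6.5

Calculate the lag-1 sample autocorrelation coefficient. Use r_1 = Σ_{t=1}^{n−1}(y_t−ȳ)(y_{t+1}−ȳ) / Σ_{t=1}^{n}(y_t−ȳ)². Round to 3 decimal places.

Mean ȳ = (0.5 − 1.2 + 2.6 + 5.3 − 1.3 + 7.1 + 6.5 − 6.1 − 2.3 + 1.2 − 6.5)/11 = 0.5273
Numerator Σ_{t=1}^{10}(y_t−ȳ)(y_{t+1}−ȳ) = -2.5898
Denominator Σ(y_t−ȳ)² = 214.0218
r_1 = -2.5898 / 214.0218 = -0.012

-0.012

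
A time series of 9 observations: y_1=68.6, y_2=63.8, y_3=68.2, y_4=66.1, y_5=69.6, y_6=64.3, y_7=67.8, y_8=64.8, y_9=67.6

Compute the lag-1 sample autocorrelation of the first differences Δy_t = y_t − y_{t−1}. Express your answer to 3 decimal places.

First differences Δy: -4.8, 4.4, -2.1, 3.5, -5.3, 3.5, -3.0, 2.8
Mean of differences = -0.1250
Numerator Σ(Δy_t−Δȳ)(Δy_{t+1}−Δȳ) = -93.6006
Denominator Σ(Δy_t−Δȳ)² = 116.1150
r_1(Δy) = -93.6006 / 116.1150 = -0.806

-0.806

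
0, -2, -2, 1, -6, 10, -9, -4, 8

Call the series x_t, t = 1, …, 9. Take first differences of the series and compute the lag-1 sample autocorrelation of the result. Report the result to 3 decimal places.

First differences Δx: -2, 0, 3, -7, 16, -19, 5, 12
Mean of differences = 1.0000
Numerator Σ(Δx_t−Δx̄)(Δx_{t+1}−Δx̄) = -471.0000
Denominator Σ(Δx_t−Δx̄)² = 840.0000
r_1(Δx) = -471.0000 / 840.0000 = -0.561

-0.561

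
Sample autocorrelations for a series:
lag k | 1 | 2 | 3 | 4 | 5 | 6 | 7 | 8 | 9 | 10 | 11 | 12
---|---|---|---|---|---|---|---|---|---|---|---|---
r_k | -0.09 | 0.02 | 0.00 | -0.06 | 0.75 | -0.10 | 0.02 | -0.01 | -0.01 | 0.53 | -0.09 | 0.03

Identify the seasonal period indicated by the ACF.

5

The largest autocorrelation is r_5 = 0.75, with a weaker echo at lag 10 (0.53); the remaining lags stay at or below 0.03.
The dominant spike at lag 5 indicates a seasonal period of 5.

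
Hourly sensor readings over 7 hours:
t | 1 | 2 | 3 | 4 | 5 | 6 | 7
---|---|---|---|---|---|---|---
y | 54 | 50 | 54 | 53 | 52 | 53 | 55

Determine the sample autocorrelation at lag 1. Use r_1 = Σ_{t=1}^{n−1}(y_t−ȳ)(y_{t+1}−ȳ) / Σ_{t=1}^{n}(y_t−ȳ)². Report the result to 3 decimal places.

-0.375

Mean ȳ = (54 + 50 + 54 + 53 + 52 + 53 + 55)/7 = 53.0000
Numerator Σ_{t=1}^{6}(y_t−ȳ)(y_{t+1}−ȳ) = -6.0000
Denominator Σ(y_t−ȳ)² = 16.0000
r_1 = -6.0000 / 16.0000 = -0.375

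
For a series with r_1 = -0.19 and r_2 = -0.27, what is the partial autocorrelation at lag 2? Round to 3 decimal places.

φ_{22} = (r_2 − r_1²) / (1 − r_1²)
r_1² = (-0.19)² = 0.0361
Numerator = -0.27 − 0.0361 = -0.3061; denominator = 1 − 0.0361 = 0.9639
φ_{22} = -0.3061 / 0.9639 = -0.318

-0.318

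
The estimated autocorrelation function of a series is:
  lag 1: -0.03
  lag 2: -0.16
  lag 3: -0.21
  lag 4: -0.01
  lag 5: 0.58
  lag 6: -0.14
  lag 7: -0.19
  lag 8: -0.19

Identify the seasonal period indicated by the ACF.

5

The largest autocorrelation is r_5 = 0.58; the remaining lags stay at or below -0.01.
The dominant spike at lag 5 indicates a seasonal period of 5.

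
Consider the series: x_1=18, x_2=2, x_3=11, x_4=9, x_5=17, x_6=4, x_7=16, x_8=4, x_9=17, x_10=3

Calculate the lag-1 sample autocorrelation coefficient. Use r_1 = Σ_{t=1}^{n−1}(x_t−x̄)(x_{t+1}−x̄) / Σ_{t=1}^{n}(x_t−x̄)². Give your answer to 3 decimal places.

Mean x̄ = (18 + 2 + 11 + 9 + 17 + 4 + 16 + 4 + 17 + 3)/10 = 10.1000
Numerator Σ_{t=1}^{9}(x_t−x̄)(x_{t+1}−x̄) = -285.0100
Denominator Σ(x_t−x̄)² = 384.9000
r_1 = -285.0100 / 384.9000 = -0.740

-0.740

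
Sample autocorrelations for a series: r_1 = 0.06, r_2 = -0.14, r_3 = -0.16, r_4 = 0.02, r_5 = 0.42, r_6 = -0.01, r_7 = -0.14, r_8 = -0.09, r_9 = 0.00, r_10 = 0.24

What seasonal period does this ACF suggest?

The largest autocorrelation is r_5 = 0.42, with a weaker echo at lag 10 (0.24); the remaining lags stay at or below 0.06.
The dominant spike at lag 5 indicates a seasonal period of 5.

5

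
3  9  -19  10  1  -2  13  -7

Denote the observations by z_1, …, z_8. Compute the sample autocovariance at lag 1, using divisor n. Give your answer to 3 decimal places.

-57.000

Mean z̄ = (3 + 9 − 19 + 10 + 1 − 2 + 13 − 7)/8 = 1.0000
Σ_{t=1}^{7}(z_t−z̄)(z_{t+1}−z̄) = -456.0000
γ_1 = -456.0000 / 8 = -57.000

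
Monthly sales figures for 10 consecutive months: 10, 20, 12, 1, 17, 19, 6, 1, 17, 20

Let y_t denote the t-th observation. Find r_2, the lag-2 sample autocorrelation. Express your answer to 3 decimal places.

Mean ȳ = (10 + 20 + 12 + 1 + 17 + 19 + 6 + 1 + 17 + 20)/10 = 12.3000
Numerator Σ_{t=1}^{8}(y_t−ȳ)(y_{t+2}−ȳ) = -385.3800
Denominator Σ(y_t−ȳ)² = 508.1000
r_2 = -385.3800 / 508.1000 = -0.758

-0.758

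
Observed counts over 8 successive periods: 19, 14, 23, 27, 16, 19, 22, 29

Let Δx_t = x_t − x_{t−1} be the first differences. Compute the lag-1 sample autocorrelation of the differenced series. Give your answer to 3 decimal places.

First differences Δx: -5, 9, 4, -11, 3, 3, 7
Mean of differences = 1.4286
Numerator Σ(Δx_t−Δx̄)(Δx_{t+1}−Δx̄) = -69.4694
Denominator Σ(Δx_t−Δx̄)² = 295.7143
r_1(Δx) = -69.4694 / 295.7143 = -0.235

-0.235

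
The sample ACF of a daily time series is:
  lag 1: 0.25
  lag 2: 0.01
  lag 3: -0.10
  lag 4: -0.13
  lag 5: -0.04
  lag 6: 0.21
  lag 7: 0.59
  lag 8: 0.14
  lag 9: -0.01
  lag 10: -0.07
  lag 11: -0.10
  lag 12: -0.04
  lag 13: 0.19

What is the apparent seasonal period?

The largest autocorrelation is r_7 = 0.59; the remaining lags stay at or below 0.25. The elevated value at lag 1 (0.25), dropping to 0.01 at lag 2, reflects decaying short-term dependence rather than seasonality.
The dominant spike at lag 7 indicates a seasonal period of 7.

7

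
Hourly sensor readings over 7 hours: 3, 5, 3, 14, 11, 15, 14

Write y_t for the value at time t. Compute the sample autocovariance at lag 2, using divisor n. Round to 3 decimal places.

Mean ȳ = (3 + 5 + 3 + 14 + 11 + 15 + 14)/7 = 9.2857
Σ_{t=1}^{5}(y_t−ȳ)(y_{t+2}−ȳ) = 43.5510
γ_2 = 43.5510 / 7 = 6.222

6.222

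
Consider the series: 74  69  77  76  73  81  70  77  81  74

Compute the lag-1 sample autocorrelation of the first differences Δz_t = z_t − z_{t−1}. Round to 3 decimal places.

First differences Δz: -5, 8, -1, -3, 8, -11, 7, 4, -7
Mean of differences = 0.0000
Numerator Σ(Δz_t−Δz̄)(Δz_{t+1}−Δz̄) = -234.0000
Denominator Σ(Δz_t−Δz̄)² = 398.0000
r_1(Δz) = -234.0000 / 398.0000 = -0.588

-0.588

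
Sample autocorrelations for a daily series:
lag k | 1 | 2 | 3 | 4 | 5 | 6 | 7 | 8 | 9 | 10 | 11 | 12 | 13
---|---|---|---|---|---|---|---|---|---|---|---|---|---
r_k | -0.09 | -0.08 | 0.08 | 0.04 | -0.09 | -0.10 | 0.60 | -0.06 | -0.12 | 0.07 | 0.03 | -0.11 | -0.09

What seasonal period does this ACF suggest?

The largest autocorrelation is r_7 = 0.60; the remaining lags stay at or below 0.08.
The dominant spike at lag 7 indicates a seasonal period of 7.

7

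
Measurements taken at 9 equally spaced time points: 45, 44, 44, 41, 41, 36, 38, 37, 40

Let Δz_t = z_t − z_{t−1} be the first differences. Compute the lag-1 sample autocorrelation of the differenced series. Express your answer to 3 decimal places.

First differences Δz: -1, 0, -3, 0, -5, 2, -1, 3
Mean of differences = -0.6250
Numerator Σ(Δz_t−Δz̄)(Δz_{t+1}−Δz̄) = -19.7656
Denominator Σ(Δz_t−Δz̄)² = 45.8750
r_1(Δz) = -19.7656 / 45.8750 = -0.431

-0.431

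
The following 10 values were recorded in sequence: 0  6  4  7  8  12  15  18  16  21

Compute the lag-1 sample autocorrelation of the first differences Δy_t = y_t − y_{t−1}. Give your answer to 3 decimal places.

-0.543

First differences Δy: 6, -2, 3, 1, 4, 3, 3, -2, 5
Mean of differences = 2.3333
Numerator Σ(Δy_t−Δȳ)(Δy_{t+1}−Δȳ) = -34.7778
Denominator Σ(Δy_t−Δȳ)² = 64.0000
r_1(Δy) = -34.7778 / 64.0000 = -0.543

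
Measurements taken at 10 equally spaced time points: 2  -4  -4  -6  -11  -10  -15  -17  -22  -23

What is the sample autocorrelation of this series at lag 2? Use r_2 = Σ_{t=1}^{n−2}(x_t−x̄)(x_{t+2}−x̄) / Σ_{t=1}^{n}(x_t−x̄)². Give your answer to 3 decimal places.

0.395

Mean x̄ = (2 − 4 − 4 − 6 − 11 − 10 − 15 − 17 − 22 − 23)/10 = -11.0000
Numerator Σ_{t=1}^{8}(x_t−x̄)(x_{t+2}−x̄) = 241.0000
Denominator Σ(x_t−x̄)² = 610.0000
r_2 = 241.0000 / 610.0000 = 0.395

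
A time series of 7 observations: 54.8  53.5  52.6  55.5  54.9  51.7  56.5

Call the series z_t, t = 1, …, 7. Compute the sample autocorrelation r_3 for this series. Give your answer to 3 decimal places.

0.424

Mean z̄ = (54.8 + 53.5 + 52.6 + 55.5 + 54.9 + 51.7 + 56.5)/7 = 54.2143
Deviations from mean: 0.5857, -0.7143, -1.6143, 1.2857, 0.6857, -2.5143, 2.2857
Σ(z_t−z̄)(z_{t+3}−z̄) = (0.7531) + (-0.4898) + (4.0588) + (2.9388) = 7.2608
Denominator Σ(z_t−z̄)² = 17.1286
r_3 = 7.2608 / 17.1286 = 0.424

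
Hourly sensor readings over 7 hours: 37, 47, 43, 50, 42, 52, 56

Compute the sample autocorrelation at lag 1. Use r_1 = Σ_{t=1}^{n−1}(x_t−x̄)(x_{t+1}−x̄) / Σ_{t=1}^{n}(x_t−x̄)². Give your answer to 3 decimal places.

Mean x̄ = (37 + 47 + 43 + 50 + 42 + 52 + 56)/7 = 46.7143
Deviations from mean: -9.7143, 0.2857, -3.7143, 3.2857, -4.7143, 5.2857, 9.2857
Σ(x_t−x̄)(x_{t+1}−x̄) = (-2.7755) + (-1.0612) + (-12.2041) + (-15.4898) + (-24.9184) + (49.0816) = -7.3673
Denominator Σ(x_t−x̄)² = 255.4286
r_1 = -7.3673 / 255.4286 = -0.029

-0.029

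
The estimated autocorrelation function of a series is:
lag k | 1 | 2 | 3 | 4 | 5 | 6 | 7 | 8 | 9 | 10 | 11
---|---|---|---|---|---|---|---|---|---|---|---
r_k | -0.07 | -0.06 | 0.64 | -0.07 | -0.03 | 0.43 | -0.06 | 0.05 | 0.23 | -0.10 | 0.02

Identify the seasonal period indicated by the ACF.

The largest autocorrelation is r_3 = 0.64, with weaker echoes at lags 6 (0.43) and 9 (0.23); the remaining lags stay at or below 0.05.
The dominant spike at lag 3 indicates a seasonal period of 3.

3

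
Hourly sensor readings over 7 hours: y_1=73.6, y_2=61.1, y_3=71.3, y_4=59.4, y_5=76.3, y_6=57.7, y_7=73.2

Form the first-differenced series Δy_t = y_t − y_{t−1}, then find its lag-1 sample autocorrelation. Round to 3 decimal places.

First differences Δy: -12.5, 10.2, -11.9, 16.9, -18.6, 15.5
Mean of differences = -0.0667
Numerator Σ(Δy_t−Δȳ)(Δy_{t+1}−Δȳ) = -1052.8611
Denominator Σ(Δy_t−Δȳ)² = 1273.6933
r_1(Δy) = -1052.8611 / 1273.6933 = -0.827

-0.827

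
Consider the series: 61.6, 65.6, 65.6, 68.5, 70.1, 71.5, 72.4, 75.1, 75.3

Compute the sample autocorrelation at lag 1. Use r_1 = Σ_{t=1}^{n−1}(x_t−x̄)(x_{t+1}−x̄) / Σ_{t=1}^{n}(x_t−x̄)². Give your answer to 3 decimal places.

0.612

Mean x̄ = (61.6 + 65.6 + 65.6 + 68.5 + 70.1 + 71.5 + 72.4 + 75.1 + 75.3)/9 = 69.5222
Numerator Σ_{t=1}^{8}(x_t−x̄)(x_{t+1}−x̄) = 104.9884
Denominator Σ(x_t−x̄)² = 171.5956
r_1 = 104.9884 / 171.5956 = 0.612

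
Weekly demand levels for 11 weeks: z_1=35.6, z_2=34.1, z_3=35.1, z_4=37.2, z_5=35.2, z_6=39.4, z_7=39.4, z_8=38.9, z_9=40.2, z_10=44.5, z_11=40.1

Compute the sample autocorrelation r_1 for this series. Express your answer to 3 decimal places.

0.577

Mean z̄ = (35.6 + 34.1 + 35.1 + 37.2 + 35.2 + 39.4 + 39.4 + 38.9 + 40.2 + 44.5 + 40.1)/11 = 38.1545
Numerator Σ_{t=1}^{10}(z_t−z̄)(z_{t+1}−z̄) = 54.1270
Denominator Σ(z_t−z̄)² = 93.8273
r_1 = 54.1270 / 93.8273 = 0.577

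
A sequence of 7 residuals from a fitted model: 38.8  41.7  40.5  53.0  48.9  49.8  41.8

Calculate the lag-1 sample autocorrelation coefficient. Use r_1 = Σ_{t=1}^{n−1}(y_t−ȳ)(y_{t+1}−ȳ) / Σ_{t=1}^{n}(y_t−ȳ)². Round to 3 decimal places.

Mean ȳ = (38.8 + 41.7 + 40.5 + 53.0 + 48.9 + 49.8 + 41.8)/7 = 44.9286
Deviations from mean: -6.1286, -3.2286, -4.4286, 8.0714, 3.9714, 4.8714, -3.1286
Σ(y_t−ȳ)(y_{t+1}−ȳ) = (19.7865) + (14.2980) + (-35.7449) + (32.0551) + (19.3465) + (-15.2406) = 34.5006
Denominator Σ(y_t−ȳ)² = 182.0343
r_1 = 34.5006 / 182.0343 = 0.190

0.190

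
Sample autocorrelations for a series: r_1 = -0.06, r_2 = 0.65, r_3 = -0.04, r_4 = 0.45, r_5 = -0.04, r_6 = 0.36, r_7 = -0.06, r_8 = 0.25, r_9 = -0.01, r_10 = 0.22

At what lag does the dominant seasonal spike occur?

The largest autocorrelation is r_2 = 0.65, with weaker echoes at lags 4 (0.45), 6 (0.36), 8 (0.25) and 10 (0.22); the remaining lags stay at or below -0.01.
The dominant spike at lag 2 indicates a seasonal period of 2.

2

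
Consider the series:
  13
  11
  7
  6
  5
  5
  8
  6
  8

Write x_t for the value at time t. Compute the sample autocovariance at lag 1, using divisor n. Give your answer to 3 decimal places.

Mean x̄ = (13 + 11 + 7 + 6 + 5 + 5 + 8 + 6 + 8)/9 = 7.6667
Σ_{t=1}^{8}(x_t−x̄)(x_{t+1}−x̄) = 26.2222
γ_1 = 26.2222 / 9 = 2.914

2.914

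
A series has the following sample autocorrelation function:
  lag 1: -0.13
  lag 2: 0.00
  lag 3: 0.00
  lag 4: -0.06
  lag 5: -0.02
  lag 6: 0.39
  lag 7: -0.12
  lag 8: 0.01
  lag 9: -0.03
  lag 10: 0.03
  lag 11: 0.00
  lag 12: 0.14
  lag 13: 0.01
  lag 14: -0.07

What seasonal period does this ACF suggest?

The largest autocorrelation is r_6 = 0.39; the remaining lags stay at or below 0.14.
The dominant spike at lag 6 indicates a seasonal period of 6.

6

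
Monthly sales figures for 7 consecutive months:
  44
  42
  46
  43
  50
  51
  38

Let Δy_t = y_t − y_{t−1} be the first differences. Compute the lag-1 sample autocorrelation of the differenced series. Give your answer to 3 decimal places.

First differences Δy: -2, 4, -3, 7, 1, -13
Mean of differences = -1.0000
Numerator Σ(Δy_t−Δȳ)(Δy_{t+1}−Δȳ) = -39.0000
Denominator Σ(Δy_t−Δȳ)² = 242.0000
r_1(Δy) = -39.0000 / 242.0000 = -0.161

-0.161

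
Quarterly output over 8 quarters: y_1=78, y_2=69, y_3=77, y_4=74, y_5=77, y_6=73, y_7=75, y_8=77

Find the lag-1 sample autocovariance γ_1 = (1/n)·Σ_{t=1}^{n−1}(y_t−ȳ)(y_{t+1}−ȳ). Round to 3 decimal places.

Mean ȳ = (78 + 69 + 77 + 74 + 77 + 73 + 75 + 77)/8 = 75.0000
Deviations: 3.0000, -6.0000, 2.0000, -1.0000, 2.0000, -2.0000, 0.0000, 2.0000
Σ_{t=1}^{7}(y_t−ȳ)(y_{t+1}−ȳ) = -38.0000
γ_1 = -38.0000 / 8 = -4.750

-4.750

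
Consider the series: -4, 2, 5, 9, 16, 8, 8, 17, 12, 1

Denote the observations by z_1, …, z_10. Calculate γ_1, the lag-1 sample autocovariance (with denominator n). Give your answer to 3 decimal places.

Mean z̄ = (-4 + 2 + 5 + 9 + 16 + 8 + 8 + 17 + 12 + 1)/10 = 7.4000
Σ_{t=1}^{9}(z_t−z̄)(z_{t+1}−z̄) = 110.4400
γ_1 = 110.4400 / 10 = 11.044

11.044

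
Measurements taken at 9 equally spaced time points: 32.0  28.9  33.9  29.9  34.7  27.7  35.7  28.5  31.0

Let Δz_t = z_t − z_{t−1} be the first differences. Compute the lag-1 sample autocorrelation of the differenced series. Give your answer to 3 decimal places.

-0.899

First differences Δz: -3.1, 5.0, -4.0, 4.8, -7.0, 8.0, -7.2, 2.5
Mean of differences = -0.1250
Numerator Σ(Δz_t−Δz̄)(Δz_{t+1}−Δz̄) = -219.9656
Denominator Σ(Δz_t−Δz̄)² = 244.6150
r_1(Δz) = -219.9656 / 244.6150 = -0.899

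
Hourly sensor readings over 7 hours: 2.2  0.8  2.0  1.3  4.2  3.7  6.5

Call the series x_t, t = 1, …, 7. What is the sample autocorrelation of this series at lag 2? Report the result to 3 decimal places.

0.267

Mean x̄ = (2.2 + 0.8 + 2.0 + 1.3 + 4.2 + 3.7 + 6.5)/7 = 2.9571
Deviations from mean: -0.7571, -2.1571, -0.9571, -1.6571, 1.2429, 0.7429, 3.5429
Σ(x_t−x̄)(x_{t+2}−x̄) = (0.7247) + (3.5747) + (-1.1896) + (-1.2310) + (4.4033) = 6.2820
Denominator Σ(x_t−x̄)² = 23.5371
r_2 = 6.2820 / 23.5371 = 0.267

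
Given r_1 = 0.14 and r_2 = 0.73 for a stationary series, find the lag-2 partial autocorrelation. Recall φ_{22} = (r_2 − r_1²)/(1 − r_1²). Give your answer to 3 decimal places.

0.725

φ_{22} = (r_2 − r_1²) / (1 − r_1²)
r_1² = (0.14)² = 0.0196
Numerator = 0.73 − 0.0196 = 0.7104; denominator = 1 − 0.0196 = 0.9804
φ_{22} = 0.7104 / 0.9804 = 0.725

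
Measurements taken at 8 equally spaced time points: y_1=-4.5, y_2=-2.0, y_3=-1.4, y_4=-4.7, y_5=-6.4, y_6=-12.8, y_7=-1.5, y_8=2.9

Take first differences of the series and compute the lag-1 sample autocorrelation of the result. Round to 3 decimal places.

First differences Δy: 2.5, 0.6, -3.3, -1.7, -6.4, 11.3, 4.4
Mean of differences = 1.0571
Numerator Σ(Δy_t−Δȳ)(Δy_{t+1}−Δȳ) = -8.2361
Denominator Σ(Δy_t−Δȳ)² = 200.5771
r_1(Δy) = -8.2361 / 200.5771 = -0.041

-0.041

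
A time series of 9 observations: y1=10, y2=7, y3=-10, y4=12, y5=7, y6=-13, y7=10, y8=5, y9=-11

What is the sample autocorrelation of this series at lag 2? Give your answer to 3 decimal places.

Mean ȳ = (10 + 7 − 10 + 12 + 7 − 13 + 10 + 5 − 11)/9 = 1.8889
Σ(y_t−ȳ)(y_{t+2}−ȳ) = (-96.4321) + (51.6790) + (-60.7654) + (-150.5432) + (41.4568) + (-46.3210) + (-104.5432) = -365.4691
Denominator Σ(y_t−ȳ)² = 824.8889
r_2 = -365.4691 / 824.8889 = -0.443

-0.443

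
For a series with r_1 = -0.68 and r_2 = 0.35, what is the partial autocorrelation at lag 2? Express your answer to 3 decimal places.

-0.209

φ_{22} = (r_2 − r_1²) / (1 − r_1²)
r_1² = (-0.68)² = 0.4624
Numerator = 0.35 − 0.4624 = -0.1124; denominator = 1 − 0.4624 = 0.5376
φ_{22} = -0.1124 / 0.5376 = -0.209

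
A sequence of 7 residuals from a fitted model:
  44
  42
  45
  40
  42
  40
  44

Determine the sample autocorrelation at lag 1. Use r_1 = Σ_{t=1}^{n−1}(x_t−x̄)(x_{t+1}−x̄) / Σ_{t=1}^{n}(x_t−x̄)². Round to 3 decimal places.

Mean x̄ = (44 + 42 + 45 + 40 + 42 + 40 + 44)/7 = 42.4286
Deviations from mean: 1.5714, -0.4286, 2.5714, -2.4286, -0.4286, -2.4286, 1.5714
Σ(x_t−x̄)(x_{t+1}−x̄) = (-0.6735) + (-1.1020) + (-6.2449) + (1.0408) + (1.0408) + (-3.8163) = -9.7551
Denominator Σ(x_t−x̄)² = 23.7143
r_1 = -9.7551 / 23.7143 = -0.411

-0.411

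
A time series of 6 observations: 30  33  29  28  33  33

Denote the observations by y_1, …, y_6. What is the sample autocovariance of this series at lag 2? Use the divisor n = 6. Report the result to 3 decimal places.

Mean ȳ = (30 + 33 + 29 + 28 + 33 + 33)/6 = 31.0000
Deviations: -1.0000, 2.0000, -2.0000, -3.0000, 2.0000, 2.0000
Σ_{t=1}^{4}(y_t−ȳ)(y_{t+2}−ȳ) = -14.0000
γ_2 = -14.0000 / 6 = -2.333

-2.333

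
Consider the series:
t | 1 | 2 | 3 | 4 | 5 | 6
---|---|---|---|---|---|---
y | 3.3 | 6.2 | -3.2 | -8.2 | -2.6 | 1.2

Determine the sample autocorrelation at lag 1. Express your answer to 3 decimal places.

0.304

Mean ȳ = (3.3 + 6.2 − 3.2 − 8.2 − 2.6 + 1.2)/6 = -0.5500
Numerator Σ_{t=1}^{5}(y_t−ȳ)(y_{t+1}−ȳ) = 40.4675
Denominator Σ(y_t−ȳ)² = 133.1950
r_1 = 40.4675 / 133.1950 = 0.304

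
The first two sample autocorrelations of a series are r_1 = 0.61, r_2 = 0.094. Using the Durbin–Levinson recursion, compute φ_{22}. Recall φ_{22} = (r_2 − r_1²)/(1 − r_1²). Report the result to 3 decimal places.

φ_{22} = (r_2 − r_1²) / (1 − r_1²)
r_1² = (0.61)² = 0.3721
Numerator = 0.094 − 0.3721 = -0.2781; denominator = 1 − 0.3721 = 0.6279
φ_{22} = -0.2781 / 0.6279 = -0.443

-0.443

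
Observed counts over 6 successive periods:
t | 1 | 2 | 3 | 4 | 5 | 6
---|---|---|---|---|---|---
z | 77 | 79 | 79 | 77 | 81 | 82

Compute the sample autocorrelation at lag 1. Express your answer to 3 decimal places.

Mean z̄ = (77 + 79 + 79 + 77 + 81 + 82)/6 = 79.1667
Deviations from mean: -2.1667, -0.1667, -0.1667, -2.1667, 1.8333, 2.8333
Σ(z_t−z̄)(z_{t+1}−z̄) = (0.3611) + (0.0278) + (0.3611) + (-3.9722) + (5.1944) = 1.9722
Denominator Σ(z_t−z̄)² = 20.8333
r_1 = 1.9722 / 20.8333 = 0.095

0.095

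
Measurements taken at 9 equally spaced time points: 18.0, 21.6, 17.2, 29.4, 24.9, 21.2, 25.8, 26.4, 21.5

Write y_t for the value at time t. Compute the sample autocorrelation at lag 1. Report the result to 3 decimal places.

-0.102

Mean ȳ = (18.0 + 21.6 + 17.2 + 29.4 + 24.9 + 21.2 + 25.8 + 26.4 + 21.5)/9 = 22.8889
Numerator Σ_{t=1}^{8}(y_t−ȳ)(y_{t+1}−ȳ) = -13.2812
Denominator Σ(y_t−ȳ)² = 129.9489
r_1 = -13.2812 / 129.9489 = -0.102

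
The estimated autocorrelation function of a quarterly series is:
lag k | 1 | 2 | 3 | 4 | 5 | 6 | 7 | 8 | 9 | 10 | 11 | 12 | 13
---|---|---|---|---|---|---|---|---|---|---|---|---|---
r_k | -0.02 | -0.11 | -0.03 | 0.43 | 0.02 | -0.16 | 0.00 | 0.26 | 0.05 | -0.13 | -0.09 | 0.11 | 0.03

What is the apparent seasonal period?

4

The largest autocorrelation is r_4 = 0.43, with a weaker echo at lag 8 (0.26); the remaining lags stay at or below 0.11.
The dominant spike at lag 4 indicates a seasonal period of 4.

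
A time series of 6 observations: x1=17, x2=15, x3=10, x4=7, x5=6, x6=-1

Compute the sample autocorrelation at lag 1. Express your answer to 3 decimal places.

Mean x̄ = (17 + 15 + 10 + 7 + 6 − 1)/6 = 9.0000
Deviations from mean: 8.0000, 6.0000, 1.0000, -2.0000, -3.0000, -10.0000
Σ(x_t−x̄)(x_{t+1}−x̄) = (48.0000) + (6.0000) + (-2.0000) + (6.0000) + (30.0000) = 88.0000
Denominator Σ(x_t−x̄)² = 214.0000
r_1 = 88.0000 / 214.0000 = 0.411

0.411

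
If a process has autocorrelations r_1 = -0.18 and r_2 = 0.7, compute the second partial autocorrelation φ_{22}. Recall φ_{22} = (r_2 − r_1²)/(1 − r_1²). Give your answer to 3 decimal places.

φ_{22} = (r_2 − r_1²) / (1 − r_1²)
r_1² = (-0.18)² = 0.0324
Numerator = 0.7 − 0.0324 = 0.6676; denominator = 1 − 0.0324 = 0.9676
φ_{22} = 0.6676 / 0.9676 = 0.690

0.690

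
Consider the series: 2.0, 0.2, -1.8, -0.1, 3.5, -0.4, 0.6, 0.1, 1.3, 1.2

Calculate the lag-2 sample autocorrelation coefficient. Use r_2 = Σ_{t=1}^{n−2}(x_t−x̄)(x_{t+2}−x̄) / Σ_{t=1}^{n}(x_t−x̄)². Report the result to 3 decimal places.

-0.480

Mean x̄ = (2.0 + 0.2 − 1.8 − 0.1 + 3.5 − 0.4 + 0.6 + 0.1 + 1.3 + 1.2)/10 = 0.6600
Numerator Σ_{t=1}^{8}(x_t−x̄)(x_{t+2}−x̄) = -9.0452
Denominator Σ(x_t−x̄)² = 18.8440
r_2 = -9.0452 / 18.8440 = -0.480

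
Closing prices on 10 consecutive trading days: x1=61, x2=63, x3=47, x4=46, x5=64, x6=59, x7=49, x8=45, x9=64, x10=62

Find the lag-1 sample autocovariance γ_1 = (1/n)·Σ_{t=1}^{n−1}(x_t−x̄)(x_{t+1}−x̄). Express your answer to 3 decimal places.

Mean x̄ = (61 + 63 + 47 + 46 + 64 + 59 + 49 + 45 + 64 + 62)/10 = 56.0000
Σ_{t=1}^{9}(x_t−x̄)(x_{t+1}−x̄) = 22.0000
γ_1 = 22.0000 / 10 = 2.200

2.200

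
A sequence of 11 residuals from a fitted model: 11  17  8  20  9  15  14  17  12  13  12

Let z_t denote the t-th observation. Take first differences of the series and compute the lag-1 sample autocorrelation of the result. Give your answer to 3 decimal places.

First differences Δz: 6, -9, 12, -11, 6, -1, 3, -5, 1, -1
Mean of differences = 0.1000
Numerator Σ(Δz_t−Δz̄)(Δz_{t+1}−Δz̄) = -389.6100
Denominator Σ(Δz_t−Δz̄)² = 454.9000
r_1(Δz) = -389.6100 / 454.9000 = -0.856

-0.856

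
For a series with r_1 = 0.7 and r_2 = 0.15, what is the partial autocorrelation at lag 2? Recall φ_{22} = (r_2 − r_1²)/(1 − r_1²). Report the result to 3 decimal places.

φ_{22} = (r_2 − r_1²) / (1 − r_1²)
r_1² = (0.7)² = 0.49
Numerator = 0.15 − 0.4900 = -0.3400; denominator = 1 − 0.4900 = 0.5100
φ_{22} = -0.3400 / 0.5100 = -0.667

-0.667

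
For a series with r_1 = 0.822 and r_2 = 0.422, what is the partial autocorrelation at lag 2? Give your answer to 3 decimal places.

φ_{22} = (r_2 − r_1²) / (1 − r_1²)
r_1² = (0.822)² = 0.675684
Numerator = 0.422 − 0.6757 = -0.2537; denominator = 1 − 0.6757 = 0.3243
φ_{22} = -0.2537 / 0.3243 = -0.782

-0.782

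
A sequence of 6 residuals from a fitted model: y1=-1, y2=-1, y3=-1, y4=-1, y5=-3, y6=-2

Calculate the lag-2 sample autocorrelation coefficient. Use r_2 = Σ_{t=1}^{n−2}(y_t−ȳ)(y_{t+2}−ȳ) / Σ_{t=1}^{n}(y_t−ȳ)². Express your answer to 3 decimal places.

-0.143

Mean ȳ = (-1 − 1 − 1 − 1 − 3 − 2)/6 = -1.5000
Deviations from mean: 0.5000, 0.5000, 0.5000, 0.5000, -1.5000, -0.5000
Σ(y_t−ȳ)(y_{t+2}−ȳ) = (0.2500) + (0.2500) + (-0.7500) + (-0.2500) = -0.5000
Denominator Σ(y_t−ȳ)² = 3.5000
r_2 = -0.5000 / 3.5000 = -0.143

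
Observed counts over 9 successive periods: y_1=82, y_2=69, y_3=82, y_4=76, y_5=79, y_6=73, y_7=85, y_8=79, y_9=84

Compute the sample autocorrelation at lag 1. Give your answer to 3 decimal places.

Mean ȳ = (82 + 69 + 82 + 76 + 79 + 73 + 85 + 79 + 84)/9 = 78.7778
Numerator Σ_{t=1}^{8}(y_t−ȳ)(y_{t+1}−ȳ) = -107.2716
Denominator Σ(y_t−ȳ)² = 223.5556
r_1 = -107.2716 / 223.5556 = -0.480

-0.480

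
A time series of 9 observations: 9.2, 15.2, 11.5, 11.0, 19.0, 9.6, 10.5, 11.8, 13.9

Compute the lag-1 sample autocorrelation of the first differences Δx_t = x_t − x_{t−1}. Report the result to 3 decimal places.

First differences Δx: 6.0, -3.7, -0.5, 8.0, -9.4, 0.9, 1.3, 2.1
Mean of differences = 0.5875
Numerator Σ(Δx_t−Δx̄)(Δx_{t+1}−Δx̄) = -102.4577
Denominator Σ(Δx_t−Δx̄)² = 206.4488
r_1(Δx) = -102.4577 / 206.4488 = -0.496

-0.496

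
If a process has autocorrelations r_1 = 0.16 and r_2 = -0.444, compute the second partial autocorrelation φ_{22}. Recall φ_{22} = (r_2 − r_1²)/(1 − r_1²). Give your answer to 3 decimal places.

φ_{22} = (r_2 − r_1²) / (1 − r_1²)
r_1² = (0.16)² = 0.0256
Numerator = -0.444 − 0.0256 = -0.4696; denominator = 1 − 0.0256 = 0.9744
φ_{22} = -0.4696 / 0.9744 = -0.482

-0.482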